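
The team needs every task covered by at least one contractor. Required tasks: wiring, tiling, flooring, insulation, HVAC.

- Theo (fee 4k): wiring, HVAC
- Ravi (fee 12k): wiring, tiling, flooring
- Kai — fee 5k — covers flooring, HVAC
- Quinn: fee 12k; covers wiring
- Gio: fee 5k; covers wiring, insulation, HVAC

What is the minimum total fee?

17

The greedy cost-per-new-task heuristic would pick Gio, Kai, and Ravi for 22, but a cheaper cover exists.
Choose Ravi and Gio: together they cover wiring, tiling, flooring, insulation, HVAC — every task.
Total fee: 12 + 5 = 17.
No cover costs less than 17.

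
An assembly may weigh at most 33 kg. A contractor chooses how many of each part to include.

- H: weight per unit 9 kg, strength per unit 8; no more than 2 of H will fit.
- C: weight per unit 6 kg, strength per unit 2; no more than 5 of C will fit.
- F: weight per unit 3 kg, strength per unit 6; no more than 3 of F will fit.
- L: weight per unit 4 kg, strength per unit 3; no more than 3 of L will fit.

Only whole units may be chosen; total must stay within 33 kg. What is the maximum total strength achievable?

2×H, 1×C, and 3×F: weight 33 ≤ 33, strength 2·8 + 1·2 + 3·6 = 36.
2×H, 3×F, and 1×L: weight 31 ≤ 33, strength 2·8 + 3·6 + 1·3 = 37.
Best is 37.

37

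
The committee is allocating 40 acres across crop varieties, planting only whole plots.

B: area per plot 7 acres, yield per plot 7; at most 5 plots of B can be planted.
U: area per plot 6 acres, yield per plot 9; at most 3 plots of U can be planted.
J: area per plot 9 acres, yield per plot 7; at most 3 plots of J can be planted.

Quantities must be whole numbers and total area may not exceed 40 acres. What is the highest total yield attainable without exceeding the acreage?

U has the best ratio (9/6); taking only U gives at most 3×9 = 27 (stopped by the supply cap of 3).
Mixing does better — 3×B and 3×U: area 39 ≤ 40, yield 3·7 + 3·9 = 48.

48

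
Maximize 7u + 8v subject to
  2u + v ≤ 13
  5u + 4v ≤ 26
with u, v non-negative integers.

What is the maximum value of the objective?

48

Relaxing integrality, the LP optimum is 52.00 at (u,v) = (0, 6.5), which is not an integer point.
(u,v)=(0,6): 2·0+1·6=6≤13, 5·0+4·6=24≤26, objective 48.
(u,v)=(1,5): 2·1+1·5=7≤13, 5·1+4·5=25≤26, objective 47.
(u,v)=(0,5): 2·0+1·5=5≤13, 5·0+4·5=20≤26, objective 40.
Maximum is 48 at (u,v)=(0,6).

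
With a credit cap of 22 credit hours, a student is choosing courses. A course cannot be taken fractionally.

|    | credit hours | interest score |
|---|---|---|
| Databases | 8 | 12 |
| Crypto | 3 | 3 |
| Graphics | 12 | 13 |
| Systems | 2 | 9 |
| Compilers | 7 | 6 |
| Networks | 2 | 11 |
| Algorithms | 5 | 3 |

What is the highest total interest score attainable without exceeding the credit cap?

41

This is a 0-1 knapsack instance.
Allowing fractional choices, the relaxed optimum would be about 42.8, but courses are indivisible.
Databases + Crypto + Systems + Networks + Algorithms: credit hours 8 + 3 + 2 + 2 + 5 = 20 ≤ 22, interest score 12 + 3 + 9 + 11 + 3 = 38.
Databases + Crypto + Systems + Compilers + Networks: credit hours 8 + 3 + 2 + 7 + 2 = 22 ≤ 22, interest score 12 + 3 + 9 + 6 + 11 = 41.
Databases + Systems + Compilers + Networks: credit hours 8 + 2 + 7 + 2 = 19 ≤ 22, interest score 12 + 9 + 6 + 11 = 38.
Best is Databases, Crypto, Systems, Compilers, and Networks with total interest score 41.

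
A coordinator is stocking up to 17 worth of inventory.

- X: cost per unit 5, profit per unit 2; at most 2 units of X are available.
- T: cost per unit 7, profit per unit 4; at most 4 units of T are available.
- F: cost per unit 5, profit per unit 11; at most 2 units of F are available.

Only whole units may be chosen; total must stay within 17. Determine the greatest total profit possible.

This is a bounded integer knapsack.
F has the best ratio (11/5); taking only F gives at most 2×11 = 22 (stopped by the supply cap of 2).
Mixing does better — 1×T and 2×F: cost 17 ≤ 17, profit 1·4 + 2·11 = 26.

26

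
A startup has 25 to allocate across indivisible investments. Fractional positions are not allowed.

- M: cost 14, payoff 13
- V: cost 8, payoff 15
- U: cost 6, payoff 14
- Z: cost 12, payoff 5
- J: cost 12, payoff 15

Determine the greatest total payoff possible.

Allowing fractional choices, the relaxed optimum would be about 42.8, but investments are indivisible.
V + J: cost 8 + 12 = 20 ≤ 25, payoff 15 + 15 = 30.
V + U: cost 8 + 6 = 14 ≤ 25, payoff 15 + 14 = 29.
U + J: cost 6 + 12 = 18 ≤ 25, payoff 14 + 15 = 29.
Best is V and J with total payoff 30.

30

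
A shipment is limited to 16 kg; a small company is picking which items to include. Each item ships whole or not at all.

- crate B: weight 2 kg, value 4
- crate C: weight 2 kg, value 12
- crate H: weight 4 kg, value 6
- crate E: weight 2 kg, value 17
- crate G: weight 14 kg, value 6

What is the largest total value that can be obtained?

39

Treat it as a binary knapsack problem.
crate C + crate H + crate E: weight 2 + 4 + 2 = 8 ≤ 16, value 12 + 6 + 17 = 35.
crate B + crate C + crate H + crate E: weight 2 + 2 + 4 + 2 = 10 ≤ 16, value 4 + 12 + 6 + 17 = 39.
Best is crate B, crate C, crate H, and crate E with total value 39.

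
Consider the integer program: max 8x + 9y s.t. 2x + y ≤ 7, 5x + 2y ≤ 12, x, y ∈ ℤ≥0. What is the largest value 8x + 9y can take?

54

(x,y)=(0,6): 2·0+1·6=6≤7, 5·0+2·6=12≤12, objective 54.
(x,y)=(0,5): 2·0+1·5=5≤7, 5·0+2·5=10≤12, objective 45.
Maximum is 54 at (x,y)=(0,6).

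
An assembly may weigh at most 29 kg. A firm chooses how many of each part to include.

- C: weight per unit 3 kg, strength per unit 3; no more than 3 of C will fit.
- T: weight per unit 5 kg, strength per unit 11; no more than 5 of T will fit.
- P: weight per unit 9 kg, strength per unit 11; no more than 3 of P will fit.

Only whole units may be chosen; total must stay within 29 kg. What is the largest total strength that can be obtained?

T has the best ratio (11/5); taking only T gives at most 5×11 = 55 (stopped by the weight limit).
Mixing does better — 1×C and 5×T: weight 28 ≤ 29, strength 1·3 + 5·11 = 58.

58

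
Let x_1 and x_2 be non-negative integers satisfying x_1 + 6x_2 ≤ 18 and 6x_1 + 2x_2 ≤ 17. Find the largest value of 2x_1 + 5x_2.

15

Relaxing integrality, the LP optimum is 17.26 at (x_1,x_2) = (1.94, 2.68), which is not an integer point.
(x_1,x_2)=(0,3): 1·0+6·3=18≤18, 6·0+2·3=6≤17, objective 15.
(x_1,x_2)=(2,2): 1·2+6·2=14≤18, 6·2+2·2=16≤17, objective 14.
(x_1,x_2)=(1,2): 1·1+6·2=13≤18, 6·1+2·2=10≤17, objective 12.
(x_1,x_2)=(0,2): 1·0+6·2=12≤18, 6·0+2·2=4≤17, objective 10.
No feasible integer point exceeds 15.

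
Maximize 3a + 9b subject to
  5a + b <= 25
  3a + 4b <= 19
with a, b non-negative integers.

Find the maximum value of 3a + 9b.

39

(a,b)=(1,4): 5·1+1·4=9≤25, 3·1+4·4=19≤19, objective 39.
(a,b)=(0,4): 5·0+1·4=4≤25, 3·0+4·4=16≤19, objective 36.
(a,b)=(2,3): 5·2+1·3=13≤25, 3·2+4·3=18≤19, objective 33.
No feasible integer point exceeds 39.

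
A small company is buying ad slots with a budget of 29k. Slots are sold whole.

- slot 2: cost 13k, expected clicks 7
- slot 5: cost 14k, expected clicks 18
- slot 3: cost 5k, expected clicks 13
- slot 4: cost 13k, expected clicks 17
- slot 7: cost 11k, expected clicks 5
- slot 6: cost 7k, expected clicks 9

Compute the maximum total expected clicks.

slot 5 + slot 3 + slot 6: cost 14 + 5 + 7 = 26 ≤ 29, expected clicks 18 + 13 + 9 = 40.
slot 3 + slot 4 + slot 6: cost 5 + 13 + 7 = 25 ≤ 29, expected clicks 13 + 17 + 9 = 39.
Best is slot 5, slot 3, and slot 6 with total expected clicks 40.

40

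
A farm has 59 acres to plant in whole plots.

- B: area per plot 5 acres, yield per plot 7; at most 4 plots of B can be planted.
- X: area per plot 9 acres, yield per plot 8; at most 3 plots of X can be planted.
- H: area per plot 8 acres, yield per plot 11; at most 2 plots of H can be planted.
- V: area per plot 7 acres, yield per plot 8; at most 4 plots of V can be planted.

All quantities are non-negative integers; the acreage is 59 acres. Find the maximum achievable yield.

75

3×B, 2×H, and 4×V: area 59 ≤ 59, yield 3·7 + 2·11 + 4·8 = 75.
4×B, 2×H, and 3×V: area 57 ≤ 59, yield 4·7 + 2·11 + 3·8 = 74.
Best is 75.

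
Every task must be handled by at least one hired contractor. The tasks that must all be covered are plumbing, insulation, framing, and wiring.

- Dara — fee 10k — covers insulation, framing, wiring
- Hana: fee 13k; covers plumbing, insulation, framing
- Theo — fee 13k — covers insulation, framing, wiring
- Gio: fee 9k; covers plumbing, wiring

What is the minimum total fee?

19

This is an integer covering problem.
Choose Dara and Gio: together they cover plumbing, insulation, framing, wiring — every task.
Total fee: 10 + 9 = 19.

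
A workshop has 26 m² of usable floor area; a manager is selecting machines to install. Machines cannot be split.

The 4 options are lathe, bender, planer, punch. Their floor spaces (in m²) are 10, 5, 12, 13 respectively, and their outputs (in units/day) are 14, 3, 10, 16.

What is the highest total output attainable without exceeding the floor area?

This is an integer program with binary decision variables.
Allowing fractional choices, the relaxed optimum would be about 32.5, but machines are indivisible.
lathe + punch: floor space 10 + 13 = 23 ≤ 26, output 14 + 16 = 30.
planer + punch: floor space 12 + 13 = 25 ≤ 26, output 10 + 16 = 26.
Best is lathe and punch with total output 30.

30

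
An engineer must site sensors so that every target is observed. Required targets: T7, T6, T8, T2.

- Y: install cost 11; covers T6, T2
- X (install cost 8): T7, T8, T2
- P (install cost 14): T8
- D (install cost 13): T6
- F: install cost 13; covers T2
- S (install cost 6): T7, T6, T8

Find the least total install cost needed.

This is a weighted set-cover instance.
Choose X and S: together they cover T7, T6, T8, T2 — every target.
Total install cost: 8 + 6 = 14.

14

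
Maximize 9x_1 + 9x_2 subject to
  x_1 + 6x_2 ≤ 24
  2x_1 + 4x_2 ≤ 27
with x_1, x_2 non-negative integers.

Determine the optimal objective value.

Relaxing integrality, the LP optimum is 121.50 at (x_1,x_2) = (13.5, 0), which is not an integer point.
(x_1,x_2)=(13,0): 1·13+6·0=13≤24, 2·13+4·0=26≤27, objective 117.
(x_1,x_2)=(12,0): 1·12+6·0=12≤24, 2·12+4·0=24≤27, objective 108.
No feasible integer point exceeds 117.

117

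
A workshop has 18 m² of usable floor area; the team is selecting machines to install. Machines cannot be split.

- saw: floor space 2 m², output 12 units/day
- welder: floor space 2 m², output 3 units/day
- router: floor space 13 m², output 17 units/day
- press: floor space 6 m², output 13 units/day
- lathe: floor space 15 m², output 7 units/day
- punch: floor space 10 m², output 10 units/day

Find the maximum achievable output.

35

Allowing fractional choices, the relaxed optimum would be about 38.5, but machines are indivisible.
saw + welder + router: floor space 2 + 2 + 13 = 17 ≤ 18, output 12 + 3 + 17 = 32.
saw + router: floor space 2 + 13 = 15 ≤ 18, output 12 + 17 = 29.
saw + press + punch: floor space 2 + 6 + 10 = 18 ≤ 18, output 12 + 13 + 10 = 35.
Best is saw, press, and punch with total output 35.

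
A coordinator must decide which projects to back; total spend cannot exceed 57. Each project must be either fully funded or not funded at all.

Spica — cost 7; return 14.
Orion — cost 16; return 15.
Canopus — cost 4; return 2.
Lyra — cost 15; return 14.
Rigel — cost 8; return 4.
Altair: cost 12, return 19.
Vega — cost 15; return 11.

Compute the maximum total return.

64

Take Spica, Orion, Canopus, Lyra, and Altair: cost 7 + 16 + 4 + 15 + 12 = 54 ≤ 57, return 14 + 15 + 2 + 14 + 19 = 64.
No other feasible combination does better.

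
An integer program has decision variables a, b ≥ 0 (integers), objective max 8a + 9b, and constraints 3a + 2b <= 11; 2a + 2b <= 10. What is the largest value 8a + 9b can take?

45

(a,b)=(0,5): 3·0+2·5=10≤11, 2·0+2·5=10≤10, objective 45.
(a,b)=(1,4): 3·1+2·4=11≤11, 2·1+2·4=10≤10, objective 44.
No feasible integer point exceeds 45.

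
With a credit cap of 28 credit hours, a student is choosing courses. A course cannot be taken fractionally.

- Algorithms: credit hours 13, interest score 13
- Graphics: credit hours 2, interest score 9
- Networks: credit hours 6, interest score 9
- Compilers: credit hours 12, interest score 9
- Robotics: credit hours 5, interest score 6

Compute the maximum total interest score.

Allowing fractional choices, the relaxed optimum would be about 38.5, but courses are indivisible.
Graphics + Networks + Compilers + Robotics: credit hours 2 + 6 + 12 + 5 = 25 ≤ 28, interest score 9 + 9 + 9 + 6 = 33.
Algorithms + Graphics + Networks + Robotics: credit hours 13 + 2 + 6 + 5 = 26 ≤ 28, interest score 13 + 9 + 9 + 6 = 37.
Algorithms + Graphics + Networks: credit hours 13 + 2 + 6 = 21 ≤ 28, interest score 13 + 9 + 9 = 31.
Best is Algorithms, Graphics, Networks, and Robotics with total interest score 37.

37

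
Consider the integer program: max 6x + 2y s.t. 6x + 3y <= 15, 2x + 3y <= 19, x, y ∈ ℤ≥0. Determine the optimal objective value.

14

The continuous relaxation peaks at (2.5, 0) with value 15.00; rounding to a feasible lattice point costs some objective.
(x,y)=(2,1) is feasible, giving 14.
(x,y)=(2,0) is feasible, giving 12.
No feasible integer point exceeds 14.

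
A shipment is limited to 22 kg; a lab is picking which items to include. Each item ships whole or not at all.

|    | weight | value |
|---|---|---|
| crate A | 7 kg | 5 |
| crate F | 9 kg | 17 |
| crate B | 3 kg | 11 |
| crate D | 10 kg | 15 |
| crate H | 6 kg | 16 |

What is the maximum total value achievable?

This is a 0-1 knapsack instance.
Allowing fractional choices, the relaxed optimum would be about 50.0, but items are indivisible.
crate F + crate B + crate H: weight 9 + 3 + 6 = 18 ≤ 22, value 17 + 11 + 16 = 44.
crate F + crate B + crate D: weight 9 + 3 + 10 = 22 ≤ 22, value 17 + 11 + 15 = 43.
Best is crate F, crate B, and crate H with total value 44.

44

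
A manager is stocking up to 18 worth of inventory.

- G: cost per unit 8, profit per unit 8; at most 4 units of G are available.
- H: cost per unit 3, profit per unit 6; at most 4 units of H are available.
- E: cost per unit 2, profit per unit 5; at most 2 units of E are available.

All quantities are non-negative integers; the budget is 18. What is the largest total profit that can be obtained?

This is a bounded integer knapsack.
4×H and 2×E: cost 16 ≤ 18, profit 4·6 + 2·5 = 34.
1×G, 2×H, and 2×E: cost 18 ≤ 18, profit 1·8 + 2·6 + 2·5 = 30.
Best is 34.

34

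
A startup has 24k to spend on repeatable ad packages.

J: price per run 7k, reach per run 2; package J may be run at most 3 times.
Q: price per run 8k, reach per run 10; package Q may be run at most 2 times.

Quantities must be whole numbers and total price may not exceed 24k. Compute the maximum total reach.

22

This is a bounded integer knapsack.
2×Q: price 16 ≤ 24, reach 2·10 = 20.
1×J and 2×Q: price 23 ≤ 24, reach 1·2 + 2·10 = 22.
Best is 22.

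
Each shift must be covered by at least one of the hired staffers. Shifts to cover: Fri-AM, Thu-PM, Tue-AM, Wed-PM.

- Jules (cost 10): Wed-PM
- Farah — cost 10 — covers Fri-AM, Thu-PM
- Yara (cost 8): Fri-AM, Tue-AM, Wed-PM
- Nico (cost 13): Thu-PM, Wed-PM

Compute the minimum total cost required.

This is an integer covering problem.
Choose Farah and Yara: together they cover Fri-AM, Thu-PM, Tue-AM, Wed-PM — every shift.
Total cost: 10 + 8 = 18.

18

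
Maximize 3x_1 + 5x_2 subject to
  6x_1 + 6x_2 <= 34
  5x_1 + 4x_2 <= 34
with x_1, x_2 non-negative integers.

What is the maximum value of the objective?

25

(x_1,x_2)=(0,5): 6·0+6·5=30≤34, 5·0+4·5=20≤34, objective 25.
(x_1,x_2)=(1,4): 6·1+6·4=30≤34, 5·1+4·4=21≤34, objective 23.
(x_1,x_2)=(0,4): 6·0+6·4=24≤34, 5·0+4·4=16≤34, objective 20.
The best lattice point is (0,5), giving 25.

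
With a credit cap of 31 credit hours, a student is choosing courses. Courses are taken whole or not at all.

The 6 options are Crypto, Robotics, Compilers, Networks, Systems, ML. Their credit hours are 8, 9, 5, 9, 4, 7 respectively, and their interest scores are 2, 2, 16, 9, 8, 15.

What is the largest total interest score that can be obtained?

48

Crypto + Compilers + Networks + ML: credit hours 8 + 5 + 9 + 7 = 29 ≤ 31, interest score 2 + 16 + 9 + 15 = 42.
Robotics + Compilers + Networks + ML: credit hours 9 + 5 + 9 + 7 = 30 ≤ 31, interest score 2 + 16 + 9 + 15 = 42.
Compilers + Networks + Systems + ML: credit hours 5 + 9 + 4 + 7 = 25 ≤ 31, interest score 16 + 9 + 8 + 15 = 48.
Best is Compilers, Networks, Systems, and ML with total interest score 48.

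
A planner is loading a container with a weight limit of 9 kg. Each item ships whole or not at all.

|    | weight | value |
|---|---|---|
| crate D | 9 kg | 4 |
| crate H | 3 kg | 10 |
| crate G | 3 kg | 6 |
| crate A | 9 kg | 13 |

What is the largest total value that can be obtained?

Treat it as a binary knapsack problem.
Allowing fractional choices, the relaxed optimum would be about 20.3, but items are indivisible.
crate H + crate G: weight 3 + 3 = 6 ≤ 9, value 10 + 6 = 16.
crate A: weight 9 ≤ 9, value 13.
Best is crate H and crate G with total value 16.

16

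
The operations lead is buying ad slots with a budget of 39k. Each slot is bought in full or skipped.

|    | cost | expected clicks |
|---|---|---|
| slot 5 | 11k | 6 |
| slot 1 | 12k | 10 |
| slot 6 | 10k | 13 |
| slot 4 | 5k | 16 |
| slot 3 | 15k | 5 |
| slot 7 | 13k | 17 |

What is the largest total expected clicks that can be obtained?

Allowing fractional choices, the relaxed optimum would be about 55.2, but ad slots are indivisible.
slot 6 + slot 4 + slot 7: cost 10 + 5 + 13 = 28 ≤ 39, expected clicks 13 + 16 + 17 = 46.
slot 5 + slot 1 + slot 6 + slot 4: cost 11 + 12 + 10 + 5 = 38 ≤ 39, expected clicks 6 + 10 + 13 + 16 = 45.
slot 5 + slot 6 + slot 4 + slot 7: cost 11 + 10 + 5 + 13 = 39 ≤ 39, expected clicks 6 + 13 + 16 + 17 = 52.
Best is slot 5, slot 6, slot 4, and slot 7 with total expected clicks 52.

52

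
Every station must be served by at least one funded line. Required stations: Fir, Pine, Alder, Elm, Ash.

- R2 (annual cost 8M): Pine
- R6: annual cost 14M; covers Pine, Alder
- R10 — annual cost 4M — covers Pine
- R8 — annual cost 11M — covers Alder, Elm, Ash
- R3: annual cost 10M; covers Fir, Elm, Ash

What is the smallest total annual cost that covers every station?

This is a weighted set-cover instance.
The greedy cost-per-new-station heuristic would pick R3, R10, and R8 for 25, but a cheaper cover exists.
Choose R6 and R3: together they cover Fir, Pine, Alder, Elm, Ash — every station.
Total annual cost: 14 + 10 = 24.
No cover costs less than 24.

24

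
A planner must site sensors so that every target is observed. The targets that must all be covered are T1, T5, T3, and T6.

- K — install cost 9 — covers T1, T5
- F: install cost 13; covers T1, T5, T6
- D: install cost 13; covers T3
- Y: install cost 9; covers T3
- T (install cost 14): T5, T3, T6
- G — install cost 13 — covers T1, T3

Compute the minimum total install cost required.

22

Choose F and Y: together they cover T1, T5, T3, T6 — every target.
Total install cost: 13 + 9 = 22.
No cover costs less than 22.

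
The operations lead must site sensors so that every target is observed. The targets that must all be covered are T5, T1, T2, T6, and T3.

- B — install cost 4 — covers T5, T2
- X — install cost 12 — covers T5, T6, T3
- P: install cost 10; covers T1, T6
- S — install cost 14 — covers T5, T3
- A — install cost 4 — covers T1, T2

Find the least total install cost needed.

The greedy cost-per-new-target heuristic would pick B, A, and X for 20, but a cheaper cover exists.
Choose X and A: together they cover T5, T1, T2, T6, T3 — every target.
Total install cost: 12 + 4 = 16.
No cover costs less than 16.

16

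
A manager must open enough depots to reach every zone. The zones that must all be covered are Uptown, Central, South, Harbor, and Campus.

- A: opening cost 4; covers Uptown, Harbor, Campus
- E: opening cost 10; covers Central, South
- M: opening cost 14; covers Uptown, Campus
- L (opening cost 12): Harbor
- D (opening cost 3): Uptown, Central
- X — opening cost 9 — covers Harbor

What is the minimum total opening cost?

The greedy cost-per-new-zone heuristic would pick A, D, and E for 17, but a cheaper cover exists.
Choose A and E: together they cover Uptown, Central, South, Harbor, Campus — every zone.
Total opening cost: 4 + 10 = 14.
No cover costs less than 14.

14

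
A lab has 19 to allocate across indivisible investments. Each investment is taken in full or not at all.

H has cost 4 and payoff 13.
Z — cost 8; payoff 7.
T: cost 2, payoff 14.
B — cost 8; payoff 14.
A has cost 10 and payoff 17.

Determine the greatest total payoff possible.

44

Allowing fractional choices, the relaxed optimum would be about 49.5, but investments are indivisible.
H + T + B: cost 4 + 2 + 8 = 14 ≤ 19, payoff 13 + 14 + 14 = 41.
H + T + A: cost 4 + 2 + 10 = 16 ≤ 19, payoff 13 + 14 + 17 = 44.
Best is H, T, and A with total payoff 44.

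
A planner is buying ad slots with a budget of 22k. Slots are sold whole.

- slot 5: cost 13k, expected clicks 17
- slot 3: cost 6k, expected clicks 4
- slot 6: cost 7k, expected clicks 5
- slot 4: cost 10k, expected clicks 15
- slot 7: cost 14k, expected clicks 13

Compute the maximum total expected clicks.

Take slot 5 and slot 6: cost 13 + 7 = 20 ≤ 22, expected clicks 17 + 5 = 22.
No other feasible combination does better.

22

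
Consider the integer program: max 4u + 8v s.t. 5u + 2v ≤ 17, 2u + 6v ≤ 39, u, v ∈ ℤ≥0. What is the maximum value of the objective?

52

Relaxing integrality, the LP optimum is 53.23 at (u,v) = (0.923, 6.19), which is not an integer point.
(u,v)=(1,6): 5·1+2·6=17≤17, 2·1+6·6=38≤39, objective 52.
(u,v)=(0,6): 5·0+2·6=12≤17, 2·0+6·6=36≤39, objective 48.
(u,v)=(1,5): 5·1+2·5=15≤17, 2·1+6·5=32≤39, objective 44.
Maximum is 52 at (u,v)=(1,6).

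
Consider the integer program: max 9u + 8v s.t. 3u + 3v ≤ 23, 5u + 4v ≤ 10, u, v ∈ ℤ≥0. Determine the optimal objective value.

18

(u,v)=(2,0): 3·2+3·0=6≤23, 5·2+4·0=10≤10, objective 18.
(u,v)=(1,1): 3·1+3·1=6≤23, 5·1+4·1=9≤10, objective 17.
Maximum is 18 at (u,v)=(2,0).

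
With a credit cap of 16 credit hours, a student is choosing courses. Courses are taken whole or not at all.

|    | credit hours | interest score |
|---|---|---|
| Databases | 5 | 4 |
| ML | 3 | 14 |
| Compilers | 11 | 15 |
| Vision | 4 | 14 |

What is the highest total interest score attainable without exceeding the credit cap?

Compilers + Vision: credit hours 11 + 4 = 15 ≤ 16, interest score 15 + 14 = 29.
Databases + ML + Vision: credit hours 5 + 3 + 4 = 12 ≤ 16, interest score 4 + 14 + 14 = 32.
ML + Compilers: credit hours 3 + 11 = 14 ≤ 16, interest score 14 + 15 = 29.
Best is Databases, ML, and Vision with total interest score 32.

32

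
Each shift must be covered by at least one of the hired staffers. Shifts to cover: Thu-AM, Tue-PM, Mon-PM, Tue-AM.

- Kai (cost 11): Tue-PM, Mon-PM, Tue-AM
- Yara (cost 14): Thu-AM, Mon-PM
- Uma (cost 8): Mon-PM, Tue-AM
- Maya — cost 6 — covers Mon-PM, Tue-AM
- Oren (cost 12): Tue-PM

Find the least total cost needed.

25

Choose Kai and Yara: together they cover Thu-AM, Tue-PM, Mon-PM, Tue-AM — every shift.
Total cost: 11 + 14 = 25.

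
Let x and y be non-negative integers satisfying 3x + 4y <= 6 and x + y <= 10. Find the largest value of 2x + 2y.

4

(x,y)=(2,0): 3·2+4·0=6≤6, 1·2+1·0=2≤10, objective 4.
(x,y)=(1,0): 3·1+4·0=3≤6, 1·1+1·0=1≤10, objective 2.
Maximum is 4 at (x,y)=(2,0).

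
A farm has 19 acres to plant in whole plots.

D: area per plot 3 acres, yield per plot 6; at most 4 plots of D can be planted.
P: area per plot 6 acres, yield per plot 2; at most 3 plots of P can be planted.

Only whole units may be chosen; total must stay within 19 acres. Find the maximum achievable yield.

D has the best ratio (6/3); taking only D gives at most 4×6 = 24 (stopped by the supply cap of 4).
Mixing does better — 4×D and 1×P: area 18 ≤ 19, yield 4·6 + 1·2 = 26.

26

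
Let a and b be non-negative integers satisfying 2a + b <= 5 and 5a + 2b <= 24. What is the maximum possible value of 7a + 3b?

(a,b)=(2,1): 2·2+1·1=5≤5, 5·2+2·1=12≤24, objective 17.
(a,b)=(2,0): 2·2+1·0=4≤5, 5·2+2·0=10≤24, objective 14.
(a,b)=(1,2): 2·1+1·2=4≤5, 5·1+2·2=9≤24, objective 13.
Maximum is 17 at (a,b)=(2,1).

17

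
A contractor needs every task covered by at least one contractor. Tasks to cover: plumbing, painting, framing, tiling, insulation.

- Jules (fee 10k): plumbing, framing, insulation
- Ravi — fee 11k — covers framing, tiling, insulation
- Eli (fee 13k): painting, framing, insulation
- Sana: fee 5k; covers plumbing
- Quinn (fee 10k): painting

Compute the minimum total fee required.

26

This is an integer covering problem.
The greedy cost-per-new-task heuristic would pick Jules, Quinn, and Ravi for 31, but a cheaper cover exists.
Choose Ravi, Sana, and Quinn: together they cover plumbing, painting, framing, tiling, insulation — every task.
Total fee: 11 + 5 + 10 = 26.
No cover costs less than 26.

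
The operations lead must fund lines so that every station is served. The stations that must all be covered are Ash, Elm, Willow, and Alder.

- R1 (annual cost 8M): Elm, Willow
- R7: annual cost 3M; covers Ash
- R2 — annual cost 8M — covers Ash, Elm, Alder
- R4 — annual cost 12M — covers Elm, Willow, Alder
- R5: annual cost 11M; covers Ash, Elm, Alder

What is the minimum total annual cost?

15

The greedy cost-per-new-station heuristic would pick R2 and R1 for 16, but a cheaper cover exists.
Choose R7 and R4: together they cover Ash, Elm, Willow, Alder — every station.
Total annual cost: 3 + 12 = 15.
No cover costs less than 15.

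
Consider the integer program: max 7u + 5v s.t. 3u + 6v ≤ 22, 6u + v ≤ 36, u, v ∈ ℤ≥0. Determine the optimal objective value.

42

(u,v)=(6,0) is feasible, giving 42.
(u,v)=(5,1) is feasible, giving 40.
(u,v)=(5,0) is feasible, giving 35.
No feasible integer point exceeds 42.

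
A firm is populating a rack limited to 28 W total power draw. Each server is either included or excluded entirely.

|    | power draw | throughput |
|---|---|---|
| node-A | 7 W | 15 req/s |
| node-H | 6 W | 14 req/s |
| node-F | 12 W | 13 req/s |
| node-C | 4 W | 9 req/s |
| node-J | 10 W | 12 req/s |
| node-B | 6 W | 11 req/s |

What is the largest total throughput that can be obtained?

50

Take node-A, node-H, node-C, and node-J: power draw 7 + 6 + 4 + 10 = 27 ≤ 28, throughput 15 + 14 + 9 + 12 = 50.
No other feasible combination does better.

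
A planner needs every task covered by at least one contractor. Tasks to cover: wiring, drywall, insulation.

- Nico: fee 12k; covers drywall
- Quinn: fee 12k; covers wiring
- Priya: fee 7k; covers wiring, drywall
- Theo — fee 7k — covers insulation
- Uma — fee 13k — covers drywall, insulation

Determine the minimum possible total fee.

14

Choose Priya and Theo: together they cover wiring, drywall, insulation — every task.
Total fee: 7 + 7 = 14.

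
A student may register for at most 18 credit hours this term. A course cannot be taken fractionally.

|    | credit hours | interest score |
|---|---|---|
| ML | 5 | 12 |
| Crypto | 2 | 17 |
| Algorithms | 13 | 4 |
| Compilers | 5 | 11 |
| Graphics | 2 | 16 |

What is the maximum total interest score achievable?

56

ML + Crypto + Compilers + Graphics: credit hours 5 + 2 + 5 + 2 = 14 ≤ 18, interest score 12 + 17 + 11 + 16 = 56.
Crypto + Compilers + Graphics: credit hours 2 + 5 + 2 = 9 ≤ 18, interest score 17 + 11 + 16 = 44.
ML + Crypto + Graphics: credit hours 5 + 2 + 2 = 9 ≤ 18, interest score 12 + 17 + 16 = 45.
Best is ML, Crypto, Compilers, and Graphics with total interest score 56.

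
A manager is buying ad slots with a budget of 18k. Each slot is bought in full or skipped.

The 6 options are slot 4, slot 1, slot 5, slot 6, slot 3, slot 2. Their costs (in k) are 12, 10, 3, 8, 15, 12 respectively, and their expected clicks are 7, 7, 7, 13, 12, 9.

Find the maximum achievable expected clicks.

This is a 0-1 knapsack instance.
Take slot 5 and slot 6: cost 3 + 8 = 11 ≤ 18, expected clicks 7 + 13 = 20.
No feasible combination exceeds this.

20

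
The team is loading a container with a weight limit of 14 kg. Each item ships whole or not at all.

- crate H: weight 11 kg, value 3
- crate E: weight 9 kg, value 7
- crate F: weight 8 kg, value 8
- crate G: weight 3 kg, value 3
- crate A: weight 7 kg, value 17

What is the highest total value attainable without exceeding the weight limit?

Allowing fractional choices, the relaxed optimum would be about 24.0, but items are indivisible.
crate A: weight 7 ≤ 14, value 17.
crate G + crate A: weight 3 + 7 = 10 ≤ 14, value 3 + 17 = 20.
Best is crate G and crate A with total value 20.

20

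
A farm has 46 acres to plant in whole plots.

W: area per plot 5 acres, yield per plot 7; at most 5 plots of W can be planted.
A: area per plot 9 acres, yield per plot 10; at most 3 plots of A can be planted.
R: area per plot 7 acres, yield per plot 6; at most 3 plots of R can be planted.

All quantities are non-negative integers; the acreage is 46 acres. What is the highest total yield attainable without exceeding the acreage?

This is a bounded integer knapsack.
4×W, 2×A, and 1×R: area 45 ≤ 46, yield 4·7 + 2·10 + 1·6 = 54.
5×W and 2×A: area 43 ≤ 46, yield 5·7 + 2·10 = 55.
Best is 55.

55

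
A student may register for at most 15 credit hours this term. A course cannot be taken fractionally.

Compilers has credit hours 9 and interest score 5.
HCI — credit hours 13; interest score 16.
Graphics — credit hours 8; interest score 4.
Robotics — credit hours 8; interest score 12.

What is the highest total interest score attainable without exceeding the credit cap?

Allowing fractional choices, the relaxed optimum would be about 20.6, but courses are indivisible.
HCI: credit hours 13 ≤ 15, interest score 16.
Compilers: credit hours 9 ≤ 15, interest score 5.
Robotics: credit hours 8 ≤ 15, interest score 12.
Best is HCI with total interest score 16.

16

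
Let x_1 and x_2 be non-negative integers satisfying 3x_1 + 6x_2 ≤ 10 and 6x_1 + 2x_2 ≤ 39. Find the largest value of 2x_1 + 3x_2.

6

Relaxing integrality, the LP optimum is 6.67 at (x_1,x_2) = (3.33, 0), which is not an integer point.
(x_1,x_2)=(3,0) is feasible, giving 6.
(x_1,x_2)=(2,0) is feasible, giving 4.
Maximum is 6 at (x_1,x_2)=(3,0).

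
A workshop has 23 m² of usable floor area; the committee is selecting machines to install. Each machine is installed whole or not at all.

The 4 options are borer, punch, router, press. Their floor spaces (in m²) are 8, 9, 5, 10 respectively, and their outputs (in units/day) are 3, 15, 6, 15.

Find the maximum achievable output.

Treat it as a binary knapsack problem.
Allowing fractional choices, the relaxed optimum would be about 34.8, but machines are indivisible.
borer + router + press: floor space 8 + 5 + 10 = 23 ≤ 23, output 3 + 6 + 15 = 24.
borer + punch + router: floor space 8 + 9 + 5 = 22 ≤ 23, output 3 + 15 + 6 = 24.
punch + press: floor space 9 + 10 = 19 ≤ 23, output 15 + 15 = 30.
Best is punch and press with total output 30.

30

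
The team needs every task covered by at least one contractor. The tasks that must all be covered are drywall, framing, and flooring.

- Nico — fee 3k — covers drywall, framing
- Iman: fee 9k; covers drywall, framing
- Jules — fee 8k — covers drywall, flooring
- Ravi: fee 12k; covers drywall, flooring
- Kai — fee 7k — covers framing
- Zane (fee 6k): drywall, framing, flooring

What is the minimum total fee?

The greedy cost-per-new-task heuristic would pick Nico and Zane for 9, but a cheaper cover exists.
Zane alone covers drywall, framing, flooring — every task.
Total fee: 6.
No cover costs less than 6.

6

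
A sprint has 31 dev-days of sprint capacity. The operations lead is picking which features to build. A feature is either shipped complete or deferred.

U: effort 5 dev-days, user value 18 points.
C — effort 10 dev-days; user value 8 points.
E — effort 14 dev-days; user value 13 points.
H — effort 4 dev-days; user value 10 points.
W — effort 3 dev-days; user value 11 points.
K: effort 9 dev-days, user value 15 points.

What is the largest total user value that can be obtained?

62

Allowing fractional choices, the relaxed optimum would be about 63.3, but features are indivisible.
U + C + H + W + K: effort 5 + 10 + 4 + 3 + 9 = 31 ≤ 31, user value 18 + 8 + 10 + 11 + 15 = 62.
U + E + W + K: effort 5 + 14 + 3 + 9 = 31 ≤ 31, user value 18 + 13 + 11 + 15 = 57.
U + H + W + K: effort 5 + 4 + 3 + 9 = 21 ≤ 31, user value 18 + 10 + 11 + 15 = 54.
Best is U, C, H, W, and K with total user value 62.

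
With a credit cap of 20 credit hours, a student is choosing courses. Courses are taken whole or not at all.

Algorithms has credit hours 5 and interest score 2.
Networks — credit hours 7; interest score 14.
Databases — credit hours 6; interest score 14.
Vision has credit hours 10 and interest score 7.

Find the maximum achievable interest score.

30

Allowing fractional choices, the relaxed optimum would be about 32.9, but courses are indivisible.
Algorithms + Networks + Databases: credit hours 5 + 7 + 6 = 18 ≤ 20, interest score 2 + 14 + 14 = 30.
Networks + Databases: credit hours 7 + 6 = 13 ≤ 20, interest score 14 + 14 = 28.
Best is Algorithms, Networks, and Databases with total interest score 30.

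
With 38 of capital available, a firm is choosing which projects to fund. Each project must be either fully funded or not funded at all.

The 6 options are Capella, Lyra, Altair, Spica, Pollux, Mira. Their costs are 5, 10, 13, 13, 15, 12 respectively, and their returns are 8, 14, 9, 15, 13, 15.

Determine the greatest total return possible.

44

Allowing fractional choices, the relaxed optimum would be about 49.7, but projects are indivisible.
Lyra + Pollux + Mira: cost 10 + 15 + 12 = 37 ≤ 38, return 14 + 13 + 15 = 42.
Lyra + Spica + Pollux: cost 10 + 13 + 15 = 38 ≤ 38, return 14 + 15 + 13 = 42.
Lyra + Spica + Mira: cost 10 + 13 + 12 = 35 ≤ 38, return 14 + 15 + 15 = 44.
Best is Lyra, Spica, and Mira with total return 44.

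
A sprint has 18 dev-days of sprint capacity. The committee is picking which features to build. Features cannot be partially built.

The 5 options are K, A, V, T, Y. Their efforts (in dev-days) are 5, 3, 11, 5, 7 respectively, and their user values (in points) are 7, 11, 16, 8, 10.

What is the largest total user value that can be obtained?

29

Treat it as a binary knapsack problem.
K + A + Y: effort 5 + 3 + 7 = 15 ≤ 18, user value 7 + 11 + 10 = 28.
A + T + Y: effort 3 + 5 + 7 = 15 ≤ 18, user value 11 + 8 + 10 = 29.
Best is A, T, and Y with total user value 29.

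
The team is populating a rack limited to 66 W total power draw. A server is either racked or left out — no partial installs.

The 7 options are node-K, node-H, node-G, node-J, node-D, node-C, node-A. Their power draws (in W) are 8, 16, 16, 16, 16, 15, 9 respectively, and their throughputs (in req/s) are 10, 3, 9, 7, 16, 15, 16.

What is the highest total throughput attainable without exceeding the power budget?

66

Treat it as a binary knapsack problem.
Allowing fractional choices, the relaxed optimum would be about 66.9, but servers are indivisible.
node-K + node-J + node-D + node-C + node-A: power draw 8 + 16 + 16 + 15 + 9 = 64 ≤ 66, throughput 10 + 7 + 16 + 15 + 16 = 64.
node-K + node-H + node-D + node-C + node-A: power draw 8 + 16 + 16 + 15 + 9 = 64 ≤ 66, throughput 10 + 3 + 16 + 15 + 16 = 60.
node-K + node-G + node-D + node-C + node-A: power draw 8 + 16 + 16 + 15 + 9 = 64 ≤ 66, throughput 10 + 9 + 16 + 15 + 16 = 66.
Best is node-K, node-G, node-D, node-C, and node-A with total throughput 66.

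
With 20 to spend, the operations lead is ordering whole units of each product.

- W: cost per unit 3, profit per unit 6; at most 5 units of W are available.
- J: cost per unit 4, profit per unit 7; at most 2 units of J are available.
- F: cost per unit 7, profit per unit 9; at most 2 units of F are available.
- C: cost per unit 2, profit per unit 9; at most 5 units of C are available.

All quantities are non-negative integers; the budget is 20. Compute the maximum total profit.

64

3×W and 5×C: cost 19 ≤ 20, profit 3·6 + 5·9 = 63.
2×W, 1×J, and 5×C: cost 20 ≤ 20, profit 2·6 + 1·7 + 5·9 = 64.
Best is 64.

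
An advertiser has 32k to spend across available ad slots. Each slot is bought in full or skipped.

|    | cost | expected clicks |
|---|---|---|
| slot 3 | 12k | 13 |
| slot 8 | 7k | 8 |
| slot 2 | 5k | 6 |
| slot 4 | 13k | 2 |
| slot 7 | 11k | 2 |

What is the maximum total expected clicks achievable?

27

Treat it as a binary knapsack problem.
Allowing fractional choices, the relaxed optimum would be about 28.5, but ad slots are indivisible.
slot 3 + slot 8 + slot 7: cost 12 + 7 + 11 = 30 ≤ 32, expected clicks 13 + 8 + 2 = 23.
slot 3 + slot 8 + slot 4: cost 12 + 7 + 13 = 32 ≤ 32, expected clicks 13 + 8 + 2 = 23.
slot 3 + slot 8 + slot 2: cost 12 + 7 + 5 = 24 ≤ 32, expected clicks 13 + 8 + 6 = 27.
Best is slot 3, slot 8, and slot 2 with total expected clicks 27.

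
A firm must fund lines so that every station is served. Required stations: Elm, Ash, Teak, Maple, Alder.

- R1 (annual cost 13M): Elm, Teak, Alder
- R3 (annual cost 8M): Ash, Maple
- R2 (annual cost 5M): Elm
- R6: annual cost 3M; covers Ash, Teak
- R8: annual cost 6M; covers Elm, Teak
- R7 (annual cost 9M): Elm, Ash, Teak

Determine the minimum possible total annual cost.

21

This is an integer covering problem.
The greedy cost-per-new-station heuristic would pick R6, R2, R3, and R1 for 29, but a cheaper cover exists.
Choose R1 and R3: together they cover Elm, Ash, Teak, Maple, Alder — every station.
Total annual cost: 13 + 8 = 21.
No cover costs less than 21.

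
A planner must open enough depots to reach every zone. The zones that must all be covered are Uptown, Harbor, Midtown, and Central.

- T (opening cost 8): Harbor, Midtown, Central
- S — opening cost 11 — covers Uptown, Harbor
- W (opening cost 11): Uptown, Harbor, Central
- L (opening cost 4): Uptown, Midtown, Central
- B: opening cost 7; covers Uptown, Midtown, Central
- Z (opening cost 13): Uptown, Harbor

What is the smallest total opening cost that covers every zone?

12

Choose T and L: together they cover Uptown, Harbor, Midtown, Central — every zone.
Total opening cost: 8 + 4 = 12.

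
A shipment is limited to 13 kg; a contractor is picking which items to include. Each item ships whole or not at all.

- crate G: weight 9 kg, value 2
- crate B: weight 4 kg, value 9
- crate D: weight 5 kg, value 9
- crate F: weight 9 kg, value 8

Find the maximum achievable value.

crate B + crate D: weight 4 + 5 = 9 ≤ 13, value 9 + 9 = 18.
crate B + crate F: weight 4 + 9 = 13 ≤ 13, value 9 + 8 = 17.
Best is crate B and crate D with total value 18.

18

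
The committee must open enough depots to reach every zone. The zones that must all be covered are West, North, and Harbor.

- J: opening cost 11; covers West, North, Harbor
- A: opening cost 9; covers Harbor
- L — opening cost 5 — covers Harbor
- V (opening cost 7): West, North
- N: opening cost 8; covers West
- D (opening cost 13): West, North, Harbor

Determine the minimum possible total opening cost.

11

This is an integer covering problem.
J alone covers West, North, Harbor — every zone.
Total opening cost: 11.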